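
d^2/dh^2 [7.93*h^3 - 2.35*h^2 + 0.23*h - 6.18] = 47.58*h - 4.7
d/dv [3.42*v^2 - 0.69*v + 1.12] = 6.84*v - 0.69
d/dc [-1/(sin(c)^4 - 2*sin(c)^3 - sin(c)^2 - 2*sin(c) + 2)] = 8*(-sin(4*c) - 7*cos(c) + 3*cos(3*c))/((1 - cos(2*c))^2 - 14*sin(c) + 2*sin(3*c) + 2*cos(2*c) + 6)^2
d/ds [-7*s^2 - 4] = -14*s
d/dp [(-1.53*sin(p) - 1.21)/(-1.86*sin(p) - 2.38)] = 1.3908*cos(p)/(1.86*sin(p) + 2.38)^2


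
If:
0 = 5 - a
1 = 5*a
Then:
No Solution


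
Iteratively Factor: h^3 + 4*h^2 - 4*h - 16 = (h + 2)*(h^2 + 2*h - 8) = (h + 2)*(h + 4)*(h - 2)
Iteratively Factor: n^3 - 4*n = (n)*(n^2 - 4) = n*(n + 2)*(n - 2)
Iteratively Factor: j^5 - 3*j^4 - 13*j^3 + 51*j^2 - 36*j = (j)*(j^4 - 3*j^3 - 13*j^2 + 51*j - 36) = j*(j - 3)*(j^3 - 13*j + 12) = j*(j - 3)*(j + 4)*(j^2 - 4*j + 3) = j*(j - 3)^2*(j + 4)*(j - 1)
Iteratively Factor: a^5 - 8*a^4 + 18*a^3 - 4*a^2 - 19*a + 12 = (a - 4)*(a^4 - 4*a^3 + 2*a^2 + 4*a - 3) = (a - 4)*(a - 1)*(a^3 - 3*a^2 - a + 3) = (a - 4)*(a - 1)*(a + 1)*(a^2 - 4*a + 3) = (a - 4)*(a - 1)^2*(a + 1)*(a - 3)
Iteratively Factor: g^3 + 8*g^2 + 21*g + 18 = (g + 3)*(g^2 + 5*g + 6) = (g + 2)*(g + 3)*(g + 3)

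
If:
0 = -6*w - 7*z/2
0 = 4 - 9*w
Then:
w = 4/9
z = -16/21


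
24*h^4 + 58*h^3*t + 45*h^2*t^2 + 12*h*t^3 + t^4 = (h + t)^2*(4*h + t)*(6*h + t)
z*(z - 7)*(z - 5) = z^3 - 12*z^2 + 35*z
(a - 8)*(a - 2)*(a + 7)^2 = a^4 + 4*a^3 - 75*a^2 - 266*a + 784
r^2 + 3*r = r*(r + 3)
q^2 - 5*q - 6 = (q - 6)*(q + 1)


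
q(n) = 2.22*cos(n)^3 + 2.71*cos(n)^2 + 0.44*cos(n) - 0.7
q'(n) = -6.66*sin(n)*cos(n)^2 - 5.42*sin(n)*cos(n) - 0.44*sin(n)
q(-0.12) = 4.58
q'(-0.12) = 1.48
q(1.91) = -0.63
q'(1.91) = 0.59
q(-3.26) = -0.64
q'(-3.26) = -0.19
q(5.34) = 0.94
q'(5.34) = 4.79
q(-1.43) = -0.58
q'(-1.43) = 1.32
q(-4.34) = -0.61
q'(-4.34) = 0.61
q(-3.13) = -0.65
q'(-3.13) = 0.02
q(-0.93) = 1.01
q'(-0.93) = 4.86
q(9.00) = -0.53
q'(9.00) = -0.42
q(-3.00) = -0.63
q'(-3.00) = 0.23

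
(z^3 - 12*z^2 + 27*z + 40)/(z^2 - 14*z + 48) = (z^2 - 4*z - 5)/(z - 6)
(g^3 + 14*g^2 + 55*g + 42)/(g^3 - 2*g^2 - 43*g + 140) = (g^2 + 7*g + 6)/(g^2 - 9*g + 20)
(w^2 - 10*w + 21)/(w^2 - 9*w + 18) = (w - 7)/(w - 6)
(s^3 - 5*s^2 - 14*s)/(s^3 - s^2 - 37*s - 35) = s*(s + 2)/(s^2 + 6*s + 5)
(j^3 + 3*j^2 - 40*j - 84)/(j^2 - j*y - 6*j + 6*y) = (-j^2 - 9*j - 14)/(-j + y)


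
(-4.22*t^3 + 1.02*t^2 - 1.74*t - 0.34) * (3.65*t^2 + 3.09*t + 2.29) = -15.403*t^5 - 9.3168*t^4 - 12.863*t^3 - 4.2818*t^2 - 5.0352*t - 0.7786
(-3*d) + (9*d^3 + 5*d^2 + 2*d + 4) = 9*d^3 + 5*d^2 - d + 4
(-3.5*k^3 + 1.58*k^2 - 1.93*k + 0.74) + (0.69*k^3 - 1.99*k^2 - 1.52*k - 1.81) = -2.81*k^3 - 0.41*k^2 - 3.45*k - 1.07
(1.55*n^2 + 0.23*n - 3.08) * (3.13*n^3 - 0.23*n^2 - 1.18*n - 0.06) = 4.8515*n^5 + 0.3634*n^4 - 11.5223*n^3 + 0.344*n^2 + 3.6206*n + 0.1848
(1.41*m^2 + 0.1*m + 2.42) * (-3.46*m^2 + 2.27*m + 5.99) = -4.8786*m^4 + 2.8547*m^3 + 0.299700000000001*m^2 + 6.0924*m + 14.4958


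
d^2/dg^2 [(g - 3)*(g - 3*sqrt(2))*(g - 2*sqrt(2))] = 6*g - 10*sqrt(2) - 6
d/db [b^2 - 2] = 2*b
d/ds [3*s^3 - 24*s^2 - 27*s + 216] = 9*s^2 - 48*s - 27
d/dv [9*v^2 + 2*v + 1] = 18*v + 2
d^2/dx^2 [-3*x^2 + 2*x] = -6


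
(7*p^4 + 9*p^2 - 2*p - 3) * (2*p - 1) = 14*p^5 - 7*p^4 + 18*p^3 - 13*p^2 - 4*p + 3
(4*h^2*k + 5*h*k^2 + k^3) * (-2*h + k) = -8*h^3*k - 6*h^2*k^2 + 3*h*k^3 + k^4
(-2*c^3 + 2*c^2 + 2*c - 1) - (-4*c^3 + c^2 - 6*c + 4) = 2*c^3 + c^2 + 8*c - 5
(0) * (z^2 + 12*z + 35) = 0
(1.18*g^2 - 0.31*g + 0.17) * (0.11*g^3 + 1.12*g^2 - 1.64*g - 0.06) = 0.1298*g^5 + 1.2875*g^4 - 2.2637*g^3 + 0.628*g^2 - 0.2602*g - 0.0102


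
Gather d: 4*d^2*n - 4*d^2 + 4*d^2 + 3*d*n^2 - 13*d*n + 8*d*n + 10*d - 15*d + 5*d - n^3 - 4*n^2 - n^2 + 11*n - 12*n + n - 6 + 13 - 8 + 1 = 4*d^2*n + d*(3*n^2 - 5*n) - n^3 - 5*n^2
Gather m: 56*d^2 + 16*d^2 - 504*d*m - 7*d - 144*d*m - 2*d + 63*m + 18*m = 72*d^2 - 9*d + m*(81 - 648*d)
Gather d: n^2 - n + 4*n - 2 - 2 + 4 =n^2 + 3*n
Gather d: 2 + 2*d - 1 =2*d + 1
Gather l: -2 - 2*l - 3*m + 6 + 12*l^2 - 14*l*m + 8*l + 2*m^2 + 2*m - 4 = 12*l^2 + l*(6 - 14*m) + 2*m^2 - m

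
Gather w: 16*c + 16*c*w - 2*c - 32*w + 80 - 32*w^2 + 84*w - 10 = 14*c - 32*w^2 + w*(16*c + 52) + 70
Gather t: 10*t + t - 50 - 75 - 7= 11*t - 132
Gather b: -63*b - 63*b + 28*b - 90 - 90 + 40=-98*b - 140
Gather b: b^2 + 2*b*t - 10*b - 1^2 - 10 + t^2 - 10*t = b^2 + b*(2*t - 10) + t^2 - 10*t - 11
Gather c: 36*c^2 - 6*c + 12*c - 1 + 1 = 36*c^2 + 6*c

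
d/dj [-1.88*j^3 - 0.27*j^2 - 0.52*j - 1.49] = -5.64*j^2 - 0.54*j - 0.52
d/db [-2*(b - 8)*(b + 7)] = 2 - 4*b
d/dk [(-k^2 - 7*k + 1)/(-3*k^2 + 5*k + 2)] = (-26*k^2 + 2*k - 19)/(9*k^4 - 30*k^3 + 13*k^2 + 20*k + 4)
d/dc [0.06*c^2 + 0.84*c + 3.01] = 0.12*c + 0.84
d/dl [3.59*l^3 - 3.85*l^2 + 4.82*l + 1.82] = 10.77*l^2 - 7.7*l + 4.82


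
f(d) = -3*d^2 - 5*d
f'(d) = -6*d - 5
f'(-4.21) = 20.26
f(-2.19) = -3.44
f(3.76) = -61.21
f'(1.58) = -14.48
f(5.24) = -108.57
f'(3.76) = -27.56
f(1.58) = -15.39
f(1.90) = -20.33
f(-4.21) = -32.12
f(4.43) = -81.02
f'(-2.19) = 8.14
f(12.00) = -492.00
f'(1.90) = -16.40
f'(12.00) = -77.00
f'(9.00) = -59.00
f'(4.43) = -31.58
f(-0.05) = 0.24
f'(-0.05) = -4.70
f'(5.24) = -36.44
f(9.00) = -288.00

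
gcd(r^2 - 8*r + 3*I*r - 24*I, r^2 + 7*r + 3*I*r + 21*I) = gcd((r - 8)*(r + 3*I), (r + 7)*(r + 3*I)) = r + 3*I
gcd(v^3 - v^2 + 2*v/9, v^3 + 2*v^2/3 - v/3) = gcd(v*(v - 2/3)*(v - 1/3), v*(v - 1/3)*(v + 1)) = v^2 - v/3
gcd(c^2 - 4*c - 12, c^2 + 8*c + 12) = c + 2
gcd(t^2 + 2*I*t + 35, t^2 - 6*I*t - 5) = t - 5*I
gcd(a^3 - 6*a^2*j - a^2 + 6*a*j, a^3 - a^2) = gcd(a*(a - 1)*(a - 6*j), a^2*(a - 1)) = a^2 - a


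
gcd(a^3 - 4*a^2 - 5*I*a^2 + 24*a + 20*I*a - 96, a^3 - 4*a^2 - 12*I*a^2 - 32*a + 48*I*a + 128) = a^2 + a*(-4 - 8*I) + 32*I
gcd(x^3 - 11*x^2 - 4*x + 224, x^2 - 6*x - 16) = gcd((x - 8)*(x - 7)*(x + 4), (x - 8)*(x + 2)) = x - 8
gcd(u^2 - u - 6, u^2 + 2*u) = u + 2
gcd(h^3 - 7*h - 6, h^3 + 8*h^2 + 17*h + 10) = h^2 + 3*h + 2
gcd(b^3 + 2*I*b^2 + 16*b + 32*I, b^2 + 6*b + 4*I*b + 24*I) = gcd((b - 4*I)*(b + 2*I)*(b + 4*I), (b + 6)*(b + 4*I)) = b + 4*I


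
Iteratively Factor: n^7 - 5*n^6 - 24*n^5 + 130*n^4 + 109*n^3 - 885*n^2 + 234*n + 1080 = (n + 1)*(n^6 - 6*n^5 - 18*n^4 + 148*n^3 - 39*n^2 - 846*n + 1080) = (n - 5)*(n + 1)*(n^5 - n^4 - 23*n^3 + 33*n^2 + 126*n - 216) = (n - 5)*(n - 2)*(n + 1)*(n^4 + n^3 - 21*n^2 - 9*n + 108) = (n - 5)*(n - 2)*(n + 1)*(n + 4)*(n^3 - 3*n^2 - 9*n + 27) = (n - 5)*(n - 3)*(n - 2)*(n + 1)*(n + 4)*(n^2 - 9) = (n - 5)*(n - 3)*(n - 2)*(n + 1)*(n + 3)*(n + 4)*(n - 3)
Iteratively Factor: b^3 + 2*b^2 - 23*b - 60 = (b - 5)*(b^2 + 7*b + 12) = (b - 5)*(b + 4)*(b + 3)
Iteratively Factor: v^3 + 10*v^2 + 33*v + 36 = (v + 3)*(v^2 + 7*v + 12) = (v + 3)*(v + 4)*(v + 3)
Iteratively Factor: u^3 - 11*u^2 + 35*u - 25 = (u - 1)*(u^2 - 10*u + 25) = (u - 5)*(u - 1)*(u - 5)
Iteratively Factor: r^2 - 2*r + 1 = (r - 1)*(r - 1)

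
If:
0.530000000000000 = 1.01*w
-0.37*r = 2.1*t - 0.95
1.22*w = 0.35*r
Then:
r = 1.83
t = 0.13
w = 0.52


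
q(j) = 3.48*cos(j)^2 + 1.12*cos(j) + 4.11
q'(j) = -6.96*sin(j)*cos(j) - 1.12*sin(j)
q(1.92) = 4.13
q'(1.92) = 1.19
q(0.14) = 8.63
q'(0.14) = -1.12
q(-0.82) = 6.49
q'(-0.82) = 4.29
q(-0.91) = 6.11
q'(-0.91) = 4.26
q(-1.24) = 4.84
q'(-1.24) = 3.20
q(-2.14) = 4.52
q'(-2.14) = -2.22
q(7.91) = 4.06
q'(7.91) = -0.73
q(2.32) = 4.96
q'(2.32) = 2.65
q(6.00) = 8.39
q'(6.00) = 2.18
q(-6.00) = 8.39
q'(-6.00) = -2.18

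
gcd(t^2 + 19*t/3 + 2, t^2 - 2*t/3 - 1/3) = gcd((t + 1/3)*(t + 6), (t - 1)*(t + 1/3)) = t + 1/3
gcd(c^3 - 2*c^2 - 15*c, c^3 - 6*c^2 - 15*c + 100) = c - 5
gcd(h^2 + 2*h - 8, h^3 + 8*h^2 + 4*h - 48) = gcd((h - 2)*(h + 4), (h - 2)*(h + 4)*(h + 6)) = h^2 + 2*h - 8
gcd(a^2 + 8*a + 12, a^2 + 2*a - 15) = 1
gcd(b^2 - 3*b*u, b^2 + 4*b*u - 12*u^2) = 1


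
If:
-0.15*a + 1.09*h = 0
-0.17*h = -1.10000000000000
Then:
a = 47.02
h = 6.47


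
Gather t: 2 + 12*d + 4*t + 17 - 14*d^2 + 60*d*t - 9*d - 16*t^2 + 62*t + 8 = -14*d^2 + 3*d - 16*t^2 + t*(60*d + 66) + 27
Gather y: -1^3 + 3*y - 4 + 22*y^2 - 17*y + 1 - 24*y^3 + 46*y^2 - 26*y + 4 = -24*y^3 + 68*y^2 - 40*y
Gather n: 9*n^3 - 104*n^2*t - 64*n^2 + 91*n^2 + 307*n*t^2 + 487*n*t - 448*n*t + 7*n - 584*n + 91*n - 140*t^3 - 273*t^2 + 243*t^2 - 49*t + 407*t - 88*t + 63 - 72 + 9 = 9*n^3 + n^2*(27 - 104*t) + n*(307*t^2 + 39*t - 486) - 140*t^3 - 30*t^2 + 270*t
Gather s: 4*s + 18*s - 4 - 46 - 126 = 22*s - 176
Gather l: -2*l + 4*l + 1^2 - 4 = 2*l - 3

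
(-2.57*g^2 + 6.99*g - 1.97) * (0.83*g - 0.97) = -2.1331*g^3 + 8.2946*g^2 - 8.4154*g + 1.9109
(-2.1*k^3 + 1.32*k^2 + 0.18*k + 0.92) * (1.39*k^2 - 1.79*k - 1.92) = -2.919*k^5 + 5.5938*k^4 + 1.9194*k^3 - 1.5778*k^2 - 1.9924*k - 1.7664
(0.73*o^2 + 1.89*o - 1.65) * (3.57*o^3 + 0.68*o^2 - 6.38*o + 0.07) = 2.6061*o^5 + 7.2437*o^4 - 9.2627*o^3 - 13.1291*o^2 + 10.6593*o - 0.1155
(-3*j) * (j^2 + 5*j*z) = -3*j^3 - 15*j^2*z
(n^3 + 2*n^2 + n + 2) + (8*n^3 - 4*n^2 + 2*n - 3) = 9*n^3 - 2*n^2 + 3*n - 1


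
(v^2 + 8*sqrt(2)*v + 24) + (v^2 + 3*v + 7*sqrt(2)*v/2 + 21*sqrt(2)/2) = 2*v^2 + 3*v + 23*sqrt(2)*v/2 + 21*sqrt(2)/2 + 24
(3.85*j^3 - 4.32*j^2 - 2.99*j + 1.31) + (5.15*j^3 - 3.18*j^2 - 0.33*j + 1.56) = 9.0*j^3 - 7.5*j^2 - 3.32*j + 2.87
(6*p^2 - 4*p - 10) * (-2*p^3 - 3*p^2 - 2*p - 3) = -12*p^5 - 10*p^4 + 20*p^3 + 20*p^2 + 32*p + 30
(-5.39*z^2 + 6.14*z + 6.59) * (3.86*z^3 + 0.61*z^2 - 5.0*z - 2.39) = -20.8054*z^5 + 20.4125*z^4 + 56.1328*z^3 - 13.798*z^2 - 47.6246*z - 15.7501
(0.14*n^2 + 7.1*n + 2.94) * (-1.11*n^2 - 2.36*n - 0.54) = -0.1554*n^4 - 8.2114*n^3 - 20.095*n^2 - 10.7724*n - 1.5876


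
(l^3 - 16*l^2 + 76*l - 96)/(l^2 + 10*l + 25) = (l^3 - 16*l^2 + 76*l - 96)/(l^2 + 10*l + 25)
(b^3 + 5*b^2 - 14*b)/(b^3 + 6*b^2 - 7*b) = (b - 2)/(b - 1)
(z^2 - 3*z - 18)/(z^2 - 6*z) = (z + 3)/z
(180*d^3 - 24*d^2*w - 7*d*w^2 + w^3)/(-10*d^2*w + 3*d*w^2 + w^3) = (36*d^2 - 12*d*w + w^2)/(w*(-2*d + w))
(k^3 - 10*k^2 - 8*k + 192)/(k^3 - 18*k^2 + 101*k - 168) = (k^2 - 2*k - 24)/(k^2 - 10*k + 21)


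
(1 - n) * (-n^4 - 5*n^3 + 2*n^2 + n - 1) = n^5 + 4*n^4 - 7*n^3 + n^2 + 2*n - 1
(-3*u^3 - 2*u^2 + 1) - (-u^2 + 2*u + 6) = -3*u^3 - u^2 - 2*u - 5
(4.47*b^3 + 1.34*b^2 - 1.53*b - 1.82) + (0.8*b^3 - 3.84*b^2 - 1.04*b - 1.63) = 5.27*b^3 - 2.5*b^2 - 2.57*b - 3.45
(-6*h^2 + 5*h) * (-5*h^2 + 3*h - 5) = 30*h^4 - 43*h^3 + 45*h^2 - 25*h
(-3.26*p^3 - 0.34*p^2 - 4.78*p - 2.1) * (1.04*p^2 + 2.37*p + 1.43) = -3.3904*p^5 - 8.0798*p^4 - 10.4388*p^3 - 13.9988*p^2 - 11.8124*p - 3.003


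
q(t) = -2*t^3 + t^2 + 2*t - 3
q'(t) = -6*t^2 + 2*t + 2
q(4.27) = -131.94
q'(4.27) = -98.86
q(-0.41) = -3.51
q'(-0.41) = 0.17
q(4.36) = -141.03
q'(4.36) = -103.34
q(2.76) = -31.91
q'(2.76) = -38.19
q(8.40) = -1101.05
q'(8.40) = -404.56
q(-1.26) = 0.07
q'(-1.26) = -10.05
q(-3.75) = 109.03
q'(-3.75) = -89.88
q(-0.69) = -3.25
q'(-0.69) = -2.24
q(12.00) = -3291.00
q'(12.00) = -838.00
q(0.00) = -3.00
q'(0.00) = 2.00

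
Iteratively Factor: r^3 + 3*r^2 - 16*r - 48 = (r + 4)*(r^2 - r - 12) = (r + 3)*(r + 4)*(r - 4)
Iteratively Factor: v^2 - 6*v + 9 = (v - 3)*(v - 3)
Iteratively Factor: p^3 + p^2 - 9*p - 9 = (p + 1)*(p^2 - 9) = (p - 3)*(p + 1)*(p + 3)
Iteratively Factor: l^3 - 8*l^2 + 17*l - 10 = (l - 2)*(l^2 - 6*l + 5) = (l - 2)*(l - 1)*(l - 5)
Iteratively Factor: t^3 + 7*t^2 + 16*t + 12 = (t + 3)*(t^2 + 4*t + 4) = (t + 2)*(t + 3)*(t + 2)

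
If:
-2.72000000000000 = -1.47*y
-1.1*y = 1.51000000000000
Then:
No Solution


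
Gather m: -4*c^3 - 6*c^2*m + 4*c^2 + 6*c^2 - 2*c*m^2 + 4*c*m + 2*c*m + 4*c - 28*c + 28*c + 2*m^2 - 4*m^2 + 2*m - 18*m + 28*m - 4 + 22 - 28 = -4*c^3 + 10*c^2 + 4*c + m^2*(-2*c - 2) + m*(-6*c^2 + 6*c + 12) - 10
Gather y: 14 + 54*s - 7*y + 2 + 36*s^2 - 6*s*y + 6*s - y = 36*s^2 + 60*s + y*(-6*s - 8) + 16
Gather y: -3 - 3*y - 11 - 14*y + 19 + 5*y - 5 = -12*y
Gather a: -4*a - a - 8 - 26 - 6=-5*a - 40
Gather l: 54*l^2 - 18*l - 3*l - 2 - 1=54*l^2 - 21*l - 3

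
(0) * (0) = 0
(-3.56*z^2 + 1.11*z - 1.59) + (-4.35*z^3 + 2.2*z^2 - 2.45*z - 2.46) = -4.35*z^3 - 1.36*z^2 - 1.34*z - 4.05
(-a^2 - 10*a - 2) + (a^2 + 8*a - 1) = -2*a - 3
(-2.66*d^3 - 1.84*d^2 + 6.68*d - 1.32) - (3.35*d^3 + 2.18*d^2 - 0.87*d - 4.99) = -6.01*d^3 - 4.02*d^2 + 7.55*d + 3.67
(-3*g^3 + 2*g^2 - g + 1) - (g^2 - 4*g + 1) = -3*g^3 + g^2 + 3*g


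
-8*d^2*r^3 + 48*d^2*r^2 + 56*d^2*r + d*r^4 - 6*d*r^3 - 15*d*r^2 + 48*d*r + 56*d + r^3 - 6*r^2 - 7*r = (-8*d + r)*(r - 7)*(r + 1)*(d*r + 1)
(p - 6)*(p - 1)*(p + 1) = p^3 - 6*p^2 - p + 6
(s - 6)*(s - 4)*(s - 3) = s^3 - 13*s^2 + 54*s - 72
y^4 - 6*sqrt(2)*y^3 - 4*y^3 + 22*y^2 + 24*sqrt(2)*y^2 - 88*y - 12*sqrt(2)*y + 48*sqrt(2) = (y - 4)*(y - 3*sqrt(2))*(y - 2*sqrt(2))*(y - sqrt(2))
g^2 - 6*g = g*(g - 6)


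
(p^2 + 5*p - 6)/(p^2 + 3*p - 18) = (p - 1)/(p - 3)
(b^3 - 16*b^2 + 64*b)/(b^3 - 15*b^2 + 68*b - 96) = b*(b - 8)/(b^2 - 7*b + 12)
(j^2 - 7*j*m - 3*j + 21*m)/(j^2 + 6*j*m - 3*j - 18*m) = (j - 7*m)/(j + 6*m)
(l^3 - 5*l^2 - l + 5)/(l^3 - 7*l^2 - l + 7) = (l - 5)/(l - 7)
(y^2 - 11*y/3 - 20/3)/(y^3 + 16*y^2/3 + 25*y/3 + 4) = (y - 5)/(y^2 + 4*y + 3)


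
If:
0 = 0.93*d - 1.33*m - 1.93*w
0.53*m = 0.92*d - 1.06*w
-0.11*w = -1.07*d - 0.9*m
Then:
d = 0.00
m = 0.00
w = 0.00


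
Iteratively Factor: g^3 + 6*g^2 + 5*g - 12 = (g - 1)*(g^2 + 7*g + 12) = (g - 1)*(g + 4)*(g + 3)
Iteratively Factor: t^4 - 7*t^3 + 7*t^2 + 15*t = (t + 1)*(t^3 - 8*t^2 + 15*t) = (t - 5)*(t + 1)*(t^2 - 3*t) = t*(t - 5)*(t + 1)*(t - 3)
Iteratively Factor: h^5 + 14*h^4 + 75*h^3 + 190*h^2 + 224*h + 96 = (h + 4)*(h^4 + 10*h^3 + 35*h^2 + 50*h + 24) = (h + 3)*(h + 4)*(h^3 + 7*h^2 + 14*h + 8) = (h + 2)*(h + 3)*(h + 4)*(h^2 + 5*h + 4) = (h + 2)*(h + 3)*(h + 4)^2*(h + 1)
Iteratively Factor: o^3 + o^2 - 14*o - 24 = (o - 4)*(o^2 + 5*o + 6) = (o - 4)*(o + 3)*(o + 2)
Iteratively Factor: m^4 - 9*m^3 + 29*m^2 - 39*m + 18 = (m - 1)*(m^3 - 8*m^2 + 21*m - 18) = (m - 3)*(m - 1)*(m^2 - 5*m + 6) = (m - 3)^2*(m - 1)*(m - 2)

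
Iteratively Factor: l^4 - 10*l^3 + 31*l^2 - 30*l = (l - 5)*(l^3 - 5*l^2 + 6*l) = l*(l - 5)*(l^2 - 5*l + 6) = l*(l - 5)*(l - 2)*(l - 3)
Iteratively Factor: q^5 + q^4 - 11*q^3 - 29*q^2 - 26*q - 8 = (q + 1)*(q^4 - 11*q^2 - 18*q - 8) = (q + 1)^2*(q^3 - q^2 - 10*q - 8) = (q + 1)^2*(q + 2)*(q^2 - 3*q - 4) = (q - 4)*(q + 1)^2*(q + 2)*(q + 1)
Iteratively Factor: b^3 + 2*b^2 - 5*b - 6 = (b + 3)*(b^2 - b - 2) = (b + 1)*(b + 3)*(b - 2)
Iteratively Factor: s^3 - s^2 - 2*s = (s + 1)*(s^2 - 2*s) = (s - 2)*(s + 1)*(s)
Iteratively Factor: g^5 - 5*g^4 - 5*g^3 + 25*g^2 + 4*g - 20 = (g - 5)*(g^4 - 5*g^2 + 4) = (g - 5)*(g + 1)*(g^3 - g^2 - 4*g + 4) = (g - 5)*(g + 1)*(g + 2)*(g^2 - 3*g + 2) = (g - 5)*(g - 1)*(g + 1)*(g + 2)*(g - 2)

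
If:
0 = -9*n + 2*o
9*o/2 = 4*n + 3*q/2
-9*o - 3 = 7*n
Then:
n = -6/95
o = -27/95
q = -13/19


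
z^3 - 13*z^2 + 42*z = z*(z - 7)*(z - 6)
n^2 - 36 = (n - 6)*(n + 6)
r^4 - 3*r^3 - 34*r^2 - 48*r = r*(r - 8)*(r + 2)*(r + 3)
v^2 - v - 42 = (v - 7)*(v + 6)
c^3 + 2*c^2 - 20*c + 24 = (c - 2)^2*(c + 6)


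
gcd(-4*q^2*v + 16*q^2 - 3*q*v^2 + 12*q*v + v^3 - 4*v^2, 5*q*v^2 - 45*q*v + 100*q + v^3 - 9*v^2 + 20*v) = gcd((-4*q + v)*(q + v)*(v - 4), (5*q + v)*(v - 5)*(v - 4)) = v - 4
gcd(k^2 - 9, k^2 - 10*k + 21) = k - 3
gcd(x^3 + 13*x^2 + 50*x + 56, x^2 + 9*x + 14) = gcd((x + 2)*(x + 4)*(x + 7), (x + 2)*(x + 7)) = x^2 + 9*x + 14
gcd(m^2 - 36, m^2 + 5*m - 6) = m + 6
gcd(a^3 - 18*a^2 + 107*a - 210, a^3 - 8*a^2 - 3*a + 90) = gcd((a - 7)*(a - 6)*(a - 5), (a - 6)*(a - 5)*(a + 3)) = a^2 - 11*a + 30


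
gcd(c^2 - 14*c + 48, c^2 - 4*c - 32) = c - 8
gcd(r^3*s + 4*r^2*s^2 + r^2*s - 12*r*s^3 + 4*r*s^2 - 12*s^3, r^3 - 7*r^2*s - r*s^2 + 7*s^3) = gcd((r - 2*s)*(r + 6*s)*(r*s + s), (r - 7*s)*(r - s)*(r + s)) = 1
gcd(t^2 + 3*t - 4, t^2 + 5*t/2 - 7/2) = t - 1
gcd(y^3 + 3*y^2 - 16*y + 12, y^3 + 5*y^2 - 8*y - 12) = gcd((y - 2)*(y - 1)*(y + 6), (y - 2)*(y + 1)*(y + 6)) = y^2 + 4*y - 12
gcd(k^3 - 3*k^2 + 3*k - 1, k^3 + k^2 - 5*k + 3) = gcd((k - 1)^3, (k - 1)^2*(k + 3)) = k^2 - 2*k + 1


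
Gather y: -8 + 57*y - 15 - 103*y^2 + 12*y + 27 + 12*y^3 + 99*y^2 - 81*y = 12*y^3 - 4*y^2 - 12*y + 4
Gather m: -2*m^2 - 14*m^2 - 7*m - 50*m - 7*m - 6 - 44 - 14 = -16*m^2 - 64*m - 64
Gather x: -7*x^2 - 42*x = -7*x^2 - 42*x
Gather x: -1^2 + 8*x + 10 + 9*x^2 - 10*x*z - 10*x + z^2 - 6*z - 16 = 9*x^2 + x*(-10*z - 2) + z^2 - 6*z - 7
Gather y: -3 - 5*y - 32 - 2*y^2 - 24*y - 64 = -2*y^2 - 29*y - 99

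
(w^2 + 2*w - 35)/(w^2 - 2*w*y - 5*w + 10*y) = (-w - 7)/(-w + 2*y)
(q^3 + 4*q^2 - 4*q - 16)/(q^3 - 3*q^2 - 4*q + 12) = (q + 4)/(q - 3)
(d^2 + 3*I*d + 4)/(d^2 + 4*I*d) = (d - I)/d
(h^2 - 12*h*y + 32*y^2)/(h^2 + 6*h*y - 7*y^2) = (h^2 - 12*h*y + 32*y^2)/(h^2 + 6*h*y - 7*y^2)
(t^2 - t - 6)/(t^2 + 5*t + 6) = (t - 3)/(t + 3)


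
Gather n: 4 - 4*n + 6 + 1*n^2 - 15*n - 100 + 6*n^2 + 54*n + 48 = 7*n^2 + 35*n - 42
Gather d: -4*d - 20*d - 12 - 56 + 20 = -24*d - 48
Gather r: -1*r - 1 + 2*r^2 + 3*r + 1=2*r^2 + 2*r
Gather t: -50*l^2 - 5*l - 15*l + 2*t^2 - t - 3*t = -50*l^2 - 20*l + 2*t^2 - 4*t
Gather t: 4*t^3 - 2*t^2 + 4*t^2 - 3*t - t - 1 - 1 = 4*t^3 + 2*t^2 - 4*t - 2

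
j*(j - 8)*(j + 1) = j^3 - 7*j^2 - 8*j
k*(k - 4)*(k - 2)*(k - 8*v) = k^4 - 8*k^3*v - 6*k^3 + 48*k^2*v + 8*k^2 - 64*k*v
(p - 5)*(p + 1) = p^2 - 4*p - 5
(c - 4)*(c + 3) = c^2 - c - 12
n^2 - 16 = (n - 4)*(n + 4)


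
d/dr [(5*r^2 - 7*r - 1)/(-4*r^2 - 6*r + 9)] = (-58*r^2 + 82*r - 69)/(16*r^4 + 48*r^3 - 36*r^2 - 108*r + 81)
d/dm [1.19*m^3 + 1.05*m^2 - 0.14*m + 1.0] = 3.57*m^2 + 2.1*m - 0.14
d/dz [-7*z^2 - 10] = -14*z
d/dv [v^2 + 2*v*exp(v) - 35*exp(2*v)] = 2*v*exp(v) + 2*v - 70*exp(2*v) + 2*exp(v)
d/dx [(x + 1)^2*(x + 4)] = 3*(x + 1)*(x + 3)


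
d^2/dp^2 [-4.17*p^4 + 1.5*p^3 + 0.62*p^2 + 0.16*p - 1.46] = -50.04*p^2 + 9.0*p + 1.24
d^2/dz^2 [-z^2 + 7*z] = -2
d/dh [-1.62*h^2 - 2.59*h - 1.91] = -3.24*h - 2.59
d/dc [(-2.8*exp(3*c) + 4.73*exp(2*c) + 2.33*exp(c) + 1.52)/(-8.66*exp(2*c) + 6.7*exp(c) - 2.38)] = (24.248*exp(4*c) - 37.52*exp(3*c) + 71.8608*exp(2*c) + 3.8116*exp(c) - 15.7294)*exp(c)/(74.9956*exp(4*c) - 116.044*exp(3*c) + 86.1116*exp(2*c) - 31.892*exp(c) + 5.6644)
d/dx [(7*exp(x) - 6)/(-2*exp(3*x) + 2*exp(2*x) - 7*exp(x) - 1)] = (28*exp(3*x) - 50*exp(2*x) + 24*exp(x) - 49)*exp(x)/(4*exp(6*x) - 8*exp(5*x) + 32*exp(4*x) - 24*exp(3*x) + 45*exp(2*x) + 14*exp(x) + 1)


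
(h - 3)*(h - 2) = h^2 - 5*h + 6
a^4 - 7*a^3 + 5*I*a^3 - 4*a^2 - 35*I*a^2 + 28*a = a*(a - 7)*(a + I)*(a + 4*I)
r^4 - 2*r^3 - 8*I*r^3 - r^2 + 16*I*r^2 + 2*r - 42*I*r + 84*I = (r - 2)*(r - 7*I)*(r - 3*I)*(r + 2*I)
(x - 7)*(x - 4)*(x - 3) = x^3 - 14*x^2 + 61*x - 84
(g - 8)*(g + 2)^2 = g^3 - 4*g^2 - 28*g - 32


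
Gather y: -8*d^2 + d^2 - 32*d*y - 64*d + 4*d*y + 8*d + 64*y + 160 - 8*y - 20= -7*d^2 - 56*d + y*(56 - 28*d) + 140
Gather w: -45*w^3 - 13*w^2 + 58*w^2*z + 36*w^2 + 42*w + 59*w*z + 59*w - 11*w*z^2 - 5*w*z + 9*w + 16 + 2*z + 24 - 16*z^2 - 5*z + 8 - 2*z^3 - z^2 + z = -45*w^3 + w^2*(58*z + 23) + w*(-11*z^2 + 54*z + 110) - 2*z^3 - 17*z^2 - 2*z + 48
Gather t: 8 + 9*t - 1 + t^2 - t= t^2 + 8*t + 7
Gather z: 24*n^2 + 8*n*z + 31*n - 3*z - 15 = 24*n^2 + 31*n + z*(8*n - 3) - 15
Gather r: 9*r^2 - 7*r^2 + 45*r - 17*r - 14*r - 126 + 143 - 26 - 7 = 2*r^2 + 14*r - 16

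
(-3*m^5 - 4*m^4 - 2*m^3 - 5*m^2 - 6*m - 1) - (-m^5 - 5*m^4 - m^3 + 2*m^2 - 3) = -2*m^5 + m^4 - m^3 - 7*m^2 - 6*m + 2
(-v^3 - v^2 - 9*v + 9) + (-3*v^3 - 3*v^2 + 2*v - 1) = -4*v^3 - 4*v^2 - 7*v + 8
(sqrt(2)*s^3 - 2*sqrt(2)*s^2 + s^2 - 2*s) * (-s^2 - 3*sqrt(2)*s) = -sqrt(2)*s^5 - 7*s^4 + 2*sqrt(2)*s^4 - 3*sqrt(2)*s^3 + 14*s^3 + 6*sqrt(2)*s^2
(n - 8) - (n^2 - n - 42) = -n^2 + 2*n + 34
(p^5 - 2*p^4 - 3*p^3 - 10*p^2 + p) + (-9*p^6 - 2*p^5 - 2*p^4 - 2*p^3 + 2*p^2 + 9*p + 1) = -9*p^6 - p^5 - 4*p^4 - 5*p^3 - 8*p^2 + 10*p + 1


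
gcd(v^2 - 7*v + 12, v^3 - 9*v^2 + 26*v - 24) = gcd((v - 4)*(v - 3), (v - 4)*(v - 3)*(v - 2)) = v^2 - 7*v + 12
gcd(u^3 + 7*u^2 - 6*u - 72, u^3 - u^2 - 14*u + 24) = u^2 + u - 12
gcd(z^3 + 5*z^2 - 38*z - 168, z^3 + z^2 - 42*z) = z^2 + z - 42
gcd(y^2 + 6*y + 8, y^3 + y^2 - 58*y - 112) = y + 2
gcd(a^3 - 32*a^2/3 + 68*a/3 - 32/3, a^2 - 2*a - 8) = 1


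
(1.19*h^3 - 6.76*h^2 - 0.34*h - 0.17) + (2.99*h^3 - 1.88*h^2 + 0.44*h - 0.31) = 4.18*h^3 - 8.64*h^2 + 0.1*h - 0.48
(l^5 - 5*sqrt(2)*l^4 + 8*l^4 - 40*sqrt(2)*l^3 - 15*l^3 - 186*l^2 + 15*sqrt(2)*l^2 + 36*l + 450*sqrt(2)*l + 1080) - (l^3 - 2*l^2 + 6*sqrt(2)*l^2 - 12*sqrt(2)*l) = l^5 - 5*sqrt(2)*l^4 + 8*l^4 - 40*sqrt(2)*l^3 - 16*l^3 - 184*l^2 + 9*sqrt(2)*l^2 + 36*l + 462*sqrt(2)*l + 1080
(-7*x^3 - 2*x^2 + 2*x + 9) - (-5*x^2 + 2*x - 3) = -7*x^3 + 3*x^2 + 12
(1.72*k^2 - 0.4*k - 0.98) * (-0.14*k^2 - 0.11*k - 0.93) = -0.2408*k^4 - 0.1332*k^3 - 1.4184*k^2 + 0.4798*k + 0.9114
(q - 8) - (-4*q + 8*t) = 5*q - 8*t - 8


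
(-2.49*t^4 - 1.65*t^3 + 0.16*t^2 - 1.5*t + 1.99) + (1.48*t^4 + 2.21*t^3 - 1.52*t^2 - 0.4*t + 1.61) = -1.01*t^4 + 0.56*t^3 - 1.36*t^2 - 1.9*t + 3.6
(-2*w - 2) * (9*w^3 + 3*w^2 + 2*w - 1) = -18*w^4 - 24*w^3 - 10*w^2 - 2*w + 2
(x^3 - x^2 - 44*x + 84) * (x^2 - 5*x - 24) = x^5 - 6*x^4 - 63*x^3 + 328*x^2 + 636*x - 2016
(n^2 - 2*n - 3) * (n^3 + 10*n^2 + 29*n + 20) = n^5 + 8*n^4 + 6*n^3 - 68*n^2 - 127*n - 60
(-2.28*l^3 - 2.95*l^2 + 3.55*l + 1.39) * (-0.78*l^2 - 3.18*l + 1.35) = 1.7784*l^5 + 9.5514*l^4 + 3.534*l^3 - 16.3557*l^2 + 0.3723*l + 1.8765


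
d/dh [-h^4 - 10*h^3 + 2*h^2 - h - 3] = -4*h^3 - 30*h^2 + 4*h - 1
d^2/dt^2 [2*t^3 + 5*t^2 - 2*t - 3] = 12*t + 10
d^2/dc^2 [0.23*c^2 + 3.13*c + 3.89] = 0.460000000000000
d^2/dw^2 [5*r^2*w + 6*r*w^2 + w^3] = 12*r + 6*w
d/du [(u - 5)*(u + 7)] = 2*u + 2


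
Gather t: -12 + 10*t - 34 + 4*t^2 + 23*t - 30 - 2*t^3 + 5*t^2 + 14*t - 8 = -2*t^3 + 9*t^2 + 47*t - 84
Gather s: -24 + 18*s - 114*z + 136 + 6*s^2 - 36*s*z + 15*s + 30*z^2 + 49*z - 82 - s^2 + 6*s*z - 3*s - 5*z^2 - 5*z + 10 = 5*s^2 + s*(30 - 30*z) + 25*z^2 - 70*z + 40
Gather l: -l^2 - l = -l^2 - l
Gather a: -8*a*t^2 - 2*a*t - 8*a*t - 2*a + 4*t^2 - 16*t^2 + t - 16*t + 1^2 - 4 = a*(-8*t^2 - 10*t - 2) - 12*t^2 - 15*t - 3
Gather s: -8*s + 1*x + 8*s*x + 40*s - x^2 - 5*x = s*(8*x + 32) - x^2 - 4*x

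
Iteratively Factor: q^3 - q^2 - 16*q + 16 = (q - 1)*(q^2 - 16) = (q - 1)*(q + 4)*(q - 4)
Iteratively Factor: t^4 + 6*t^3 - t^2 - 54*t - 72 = (t + 2)*(t^3 + 4*t^2 - 9*t - 36) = (t + 2)*(t + 3)*(t^2 + t - 12) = (t - 3)*(t + 2)*(t + 3)*(t + 4)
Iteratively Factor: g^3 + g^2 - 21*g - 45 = (g - 5)*(g^2 + 6*g + 9) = (g - 5)*(g + 3)*(g + 3)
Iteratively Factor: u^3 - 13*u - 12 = (u - 4)*(u^2 + 4*u + 3) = (u - 4)*(u + 3)*(u + 1)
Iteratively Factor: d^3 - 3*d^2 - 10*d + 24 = (d - 4)*(d^2 + d - 6) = (d - 4)*(d - 2)*(d + 3)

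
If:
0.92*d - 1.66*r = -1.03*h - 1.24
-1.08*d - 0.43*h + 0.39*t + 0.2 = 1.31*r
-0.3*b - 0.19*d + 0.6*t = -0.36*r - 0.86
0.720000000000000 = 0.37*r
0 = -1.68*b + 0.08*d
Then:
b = -0.35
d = -7.45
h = 8.59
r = 1.95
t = -5.14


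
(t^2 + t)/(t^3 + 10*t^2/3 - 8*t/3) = 3*(t + 1)/(3*t^2 + 10*t - 8)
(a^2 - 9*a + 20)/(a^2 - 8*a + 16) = (a - 5)/(a - 4)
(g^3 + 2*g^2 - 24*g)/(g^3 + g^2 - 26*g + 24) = g/(g - 1)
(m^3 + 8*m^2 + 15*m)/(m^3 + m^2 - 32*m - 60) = m*(m + 3)/(m^2 - 4*m - 12)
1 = 1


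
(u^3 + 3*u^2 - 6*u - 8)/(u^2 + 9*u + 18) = (u^3 + 3*u^2 - 6*u - 8)/(u^2 + 9*u + 18)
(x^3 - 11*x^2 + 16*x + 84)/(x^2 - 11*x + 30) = (x^2 - 5*x - 14)/(x - 5)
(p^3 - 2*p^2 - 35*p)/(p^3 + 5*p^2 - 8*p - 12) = p*(p^2 - 2*p - 35)/(p^3 + 5*p^2 - 8*p - 12)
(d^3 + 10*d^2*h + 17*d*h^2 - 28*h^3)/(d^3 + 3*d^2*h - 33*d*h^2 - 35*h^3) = (d^2 + 3*d*h - 4*h^2)/(d^2 - 4*d*h - 5*h^2)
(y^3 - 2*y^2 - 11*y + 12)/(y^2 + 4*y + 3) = (y^2 - 5*y + 4)/(y + 1)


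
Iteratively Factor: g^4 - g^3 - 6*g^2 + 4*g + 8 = (g - 2)*(g^3 + g^2 - 4*g - 4) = (g - 2)^2*(g^2 + 3*g + 2) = (g - 2)^2*(g + 2)*(g + 1)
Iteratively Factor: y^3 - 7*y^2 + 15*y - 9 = (y - 3)*(y^2 - 4*y + 3) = (y - 3)^2*(y - 1)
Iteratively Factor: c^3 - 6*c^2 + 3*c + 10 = (c + 1)*(c^2 - 7*c + 10) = (c - 2)*(c + 1)*(c - 5)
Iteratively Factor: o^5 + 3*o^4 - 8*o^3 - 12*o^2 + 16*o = (o)*(o^4 + 3*o^3 - 8*o^2 - 12*o + 16) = o*(o + 4)*(o^3 - o^2 - 4*o + 4) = o*(o - 2)*(o + 4)*(o^2 + o - 2) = o*(o - 2)*(o - 1)*(o + 4)*(o + 2)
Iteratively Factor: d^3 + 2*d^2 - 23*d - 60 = (d + 3)*(d^2 - d - 20) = (d - 5)*(d + 3)*(d + 4)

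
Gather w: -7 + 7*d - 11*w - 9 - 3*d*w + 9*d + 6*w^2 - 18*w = 16*d + 6*w^2 + w*(-3*d - 29) - 16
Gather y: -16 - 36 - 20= -72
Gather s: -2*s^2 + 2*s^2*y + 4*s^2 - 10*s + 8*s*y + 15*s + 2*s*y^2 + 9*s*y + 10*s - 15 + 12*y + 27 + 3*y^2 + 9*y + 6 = s^2*(2*y + 2) + s*(2*y^2 + 17*y + 15) + 3*y^2 + 21*y + 18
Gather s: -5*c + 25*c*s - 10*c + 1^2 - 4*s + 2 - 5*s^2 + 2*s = -15*c - 5*s^2 + s*(25*c - 2) + 3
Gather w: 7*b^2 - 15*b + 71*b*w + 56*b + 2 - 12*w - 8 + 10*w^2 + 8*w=7*b^2 + 41*b + 10*w^2 + w*(71*b - 4) - 6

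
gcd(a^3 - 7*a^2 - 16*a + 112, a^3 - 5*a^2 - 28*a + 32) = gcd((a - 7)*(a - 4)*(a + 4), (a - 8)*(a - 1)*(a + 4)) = a + 4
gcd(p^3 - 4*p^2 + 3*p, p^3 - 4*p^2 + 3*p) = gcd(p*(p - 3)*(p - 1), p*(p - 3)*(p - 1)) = p^3 - 4*p^2 + 3*p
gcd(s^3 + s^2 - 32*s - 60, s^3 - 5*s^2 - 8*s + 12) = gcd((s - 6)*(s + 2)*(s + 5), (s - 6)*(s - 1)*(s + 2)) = s^2 - 4*s - 12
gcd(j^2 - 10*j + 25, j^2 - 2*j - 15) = j - 5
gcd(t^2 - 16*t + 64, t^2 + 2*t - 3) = 1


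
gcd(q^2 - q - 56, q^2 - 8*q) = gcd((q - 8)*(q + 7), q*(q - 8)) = q - 8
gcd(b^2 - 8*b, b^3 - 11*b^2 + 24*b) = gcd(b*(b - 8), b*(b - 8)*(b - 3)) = b^2 - 8*b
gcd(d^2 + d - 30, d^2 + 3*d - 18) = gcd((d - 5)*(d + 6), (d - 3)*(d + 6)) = d + 6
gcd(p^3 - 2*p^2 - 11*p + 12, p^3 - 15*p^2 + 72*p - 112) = p - 4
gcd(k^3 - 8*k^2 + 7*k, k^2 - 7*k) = k^2 - 7*k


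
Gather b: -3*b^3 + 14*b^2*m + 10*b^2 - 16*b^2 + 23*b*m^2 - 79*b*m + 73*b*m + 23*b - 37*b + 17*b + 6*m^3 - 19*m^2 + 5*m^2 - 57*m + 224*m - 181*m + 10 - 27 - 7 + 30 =-3*b^3 + b^2*(14*m - 6) + b*(23*m^2 - 6*m + 3) + 6*m^3 - 14*m^2 - 14*m + 6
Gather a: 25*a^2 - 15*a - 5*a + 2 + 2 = 25*a^2 - 20*a + 4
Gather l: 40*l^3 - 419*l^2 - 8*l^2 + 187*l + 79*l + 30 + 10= 40*l^3 - 427*l^2 + 266*l + 40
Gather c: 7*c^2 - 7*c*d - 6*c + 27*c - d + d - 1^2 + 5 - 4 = 7*c^2 + c*(21 - 7*d)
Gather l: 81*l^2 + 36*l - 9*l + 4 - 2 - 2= 81*l^2 + 27*l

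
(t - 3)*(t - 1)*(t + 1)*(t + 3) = t^4 - 10*t^2 + 9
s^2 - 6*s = s*(s - 6)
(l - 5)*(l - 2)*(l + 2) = l^3 - 5*l^2 - 4*l + 20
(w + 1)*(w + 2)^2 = w^3 + 5*w^2 + 8*w + 4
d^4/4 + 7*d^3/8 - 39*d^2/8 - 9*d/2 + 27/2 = (d/4 + 1/2)*(d - 3)*(d - 3/2)*(d + 6)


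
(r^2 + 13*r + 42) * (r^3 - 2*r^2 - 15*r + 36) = r^5 + 11*r^4 + r^3 - 243*r^2 - 162*r + 1512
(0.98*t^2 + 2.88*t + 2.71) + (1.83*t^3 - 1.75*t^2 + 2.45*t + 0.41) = 1.83*t^3 - 0.77*t^2 + 5.33*t + 3.12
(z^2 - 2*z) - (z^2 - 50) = 50 - 2*z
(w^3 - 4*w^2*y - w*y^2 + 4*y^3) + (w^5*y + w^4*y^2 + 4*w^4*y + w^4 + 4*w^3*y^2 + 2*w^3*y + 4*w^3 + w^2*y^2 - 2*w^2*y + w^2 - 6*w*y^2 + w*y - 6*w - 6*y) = w^5*y + w^4*y^2 + 4*w^4*y + w^4 + 4*w^3*y^2 + 2*w^3*y + 5*w^3 + w^2*y^2 - 6*w^2*y + w^2 - 7*w*y^2 + w*y - 6*w + 4*y^3 - 6*y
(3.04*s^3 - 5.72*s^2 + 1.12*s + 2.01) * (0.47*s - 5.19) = 1.4288*s^4 - 18.466*s^3 + 30.2132*s^2 - 4.8681*s - 10.4319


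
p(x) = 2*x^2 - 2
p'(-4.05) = -16.20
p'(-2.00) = -8.00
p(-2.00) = 6.00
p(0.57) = -1.35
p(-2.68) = 12.36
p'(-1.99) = -7.96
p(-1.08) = 0.33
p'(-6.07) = -24.28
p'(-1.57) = -6.28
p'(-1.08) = -4.32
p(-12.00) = 286.00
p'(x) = 4*x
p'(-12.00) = -48.00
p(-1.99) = 5.92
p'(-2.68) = -10.72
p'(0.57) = 2.28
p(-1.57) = 2.93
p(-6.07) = 71.69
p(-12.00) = 286.00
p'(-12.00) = -48.00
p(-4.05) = 30.80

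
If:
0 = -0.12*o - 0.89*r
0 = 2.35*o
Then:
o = 0.00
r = 0.00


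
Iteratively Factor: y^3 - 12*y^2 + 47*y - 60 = (y - 3)*(y^2 - 9*y + 20) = (y - 4)*(y - 3)*(y - 5)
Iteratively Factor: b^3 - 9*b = (b - 3)*(b^2 + 3*b) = (b - 3)*(b + 3)*(b)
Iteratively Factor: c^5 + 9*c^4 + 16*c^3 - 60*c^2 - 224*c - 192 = (c + 2)*(c^4 + 7*c^3 + 2*c^2 - 64*c - 96) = (c - 3)*(c + 2)*(c^3 + 10*c^2 + 32*c + 32) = (c - 3)*(c + 2)^2*(c^2 + 8*c + 16) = (c - 3)*(c + 2)^2*(c + 4)*(c + 4)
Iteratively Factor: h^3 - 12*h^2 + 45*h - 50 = (h - 2)*(h^2 - 10*h + 25) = (h - 5)*(h - 2)*(h - 5)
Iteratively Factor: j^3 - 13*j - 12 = (j + 1)*(j^2 - j - 12) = (j + 1)*(j + 3)*(j - 4)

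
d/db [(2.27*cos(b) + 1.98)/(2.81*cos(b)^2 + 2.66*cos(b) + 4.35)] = (6.3787*cos(b)^2 + 11.1276*cos(b) - 4.6077)*sin(b)/(7.8961*cos(b)^4 + 14.9492*cos(b)^3 + 31.5226*cos(b)^2 + 23.142*cos(b) + 18.9225)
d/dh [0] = 0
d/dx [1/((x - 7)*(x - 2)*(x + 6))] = (-(x - 7)*(x - 2) - (x - 7)*(x + 6) - (x - 2)*(x + 6))/((x - 7)^2*(x - 2)^2*(x + 6)^2)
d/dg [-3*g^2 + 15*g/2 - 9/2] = 15/2 - 6*g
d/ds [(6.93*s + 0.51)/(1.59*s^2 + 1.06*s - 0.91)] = (11.0187*s^2 + 7.3458*s - (3.18*s + 1.06)*(6.93*s + 0.51) - 6.3063)/(1.59*s^2 + 1.06*s - 0.91)^2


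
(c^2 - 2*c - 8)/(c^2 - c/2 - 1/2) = 2*(-c^2 + 2*c + 8)/(-2*c^2 + c + 1)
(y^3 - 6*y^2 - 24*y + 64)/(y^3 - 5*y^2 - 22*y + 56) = (y - 8)/(y - 7)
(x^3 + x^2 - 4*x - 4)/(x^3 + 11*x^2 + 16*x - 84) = (x^2 + 3*x + 2)/(x^2 + 13*x + 42)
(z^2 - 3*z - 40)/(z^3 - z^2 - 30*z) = (z - 8)/(z*(z - 6))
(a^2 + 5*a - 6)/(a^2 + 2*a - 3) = (a + 6)/(a + 3)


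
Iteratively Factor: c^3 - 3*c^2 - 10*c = (c)*(c^2 - 3*c - 10) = c*(c - 5)*(c + 2)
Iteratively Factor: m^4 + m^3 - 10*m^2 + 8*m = (m - 2)*(m^3 + 3*m^2 - 4*m) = (m - 2)*(m - 1)*(m^2 + 4*m) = m*(m - 2)*(m - 1)*(m + 4)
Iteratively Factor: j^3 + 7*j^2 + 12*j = (j)*(j^2 + 7*j + 12) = j*(j + 3)*(j + 4)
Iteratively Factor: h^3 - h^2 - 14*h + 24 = (h + 4)*(h^2 - 5*h + 6) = (h - 3)*(h + 4)*(h - 2)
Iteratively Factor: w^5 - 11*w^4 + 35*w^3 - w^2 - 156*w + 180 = (w - 2)*(w^4 - 9*w^3 + 17*w^2 + 33*w - 90) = (w - 5)*(w - 2)*(w^3 - 4*w^2 - 3*w + 18) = (w - 5)*(w - 2)*(w + 2)*(w^2 - 6*w + 9) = (w - 5)*(w - 3)*(w - 2)*(w + 2)*(w - 3)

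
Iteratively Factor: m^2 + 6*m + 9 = (m + 3)*(m + 3)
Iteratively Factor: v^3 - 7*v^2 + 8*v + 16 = (v - 4)*(v^2 - 3*v - 4) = (v - 4)*(v + 1)*(v - 4)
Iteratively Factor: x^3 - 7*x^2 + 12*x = (x)*(x^2 - 7*x + 12) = x*(x - 4)*(x - 3)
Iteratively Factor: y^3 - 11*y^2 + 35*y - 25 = (y - 5)*(y^2 - 6*y + 5) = (y - 5)^2*(y - 1)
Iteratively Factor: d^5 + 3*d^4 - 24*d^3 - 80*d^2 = (d)*(d^4 + 3*d^3 - 24*d^2 - 80*d) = d*(d + 4)*(d^3 - d^2 - 20*d) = d*(d + 4)^2*(d^2 - 5*d) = d^2*(d + 4)^2*(d - 5)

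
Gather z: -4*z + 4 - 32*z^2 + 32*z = -32*z^2 + 28*z + 4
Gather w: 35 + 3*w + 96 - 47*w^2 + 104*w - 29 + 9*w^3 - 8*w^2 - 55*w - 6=9*w^3 - 55*w^2 + 52*w + 96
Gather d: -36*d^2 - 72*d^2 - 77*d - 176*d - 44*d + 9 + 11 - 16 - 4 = -108*d^2 - 297*d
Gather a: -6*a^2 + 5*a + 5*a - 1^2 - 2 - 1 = -6*a^2 + 10*a - 4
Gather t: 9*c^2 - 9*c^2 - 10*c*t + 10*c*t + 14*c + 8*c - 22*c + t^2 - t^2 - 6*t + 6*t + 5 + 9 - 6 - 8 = 0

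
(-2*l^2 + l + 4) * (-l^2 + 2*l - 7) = 2*l^4 - 5*l^3 + 12*l^2 + l - 28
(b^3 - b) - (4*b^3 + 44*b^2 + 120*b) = -3*b^3 - 44*b^2 - 121*b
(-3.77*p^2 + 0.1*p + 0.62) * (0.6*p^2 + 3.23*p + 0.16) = -2.262*p^4 - 12.1171*p^3 + 0.0918*p^2 + 2.0186*p + 0.0992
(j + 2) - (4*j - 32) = 34 - 3*j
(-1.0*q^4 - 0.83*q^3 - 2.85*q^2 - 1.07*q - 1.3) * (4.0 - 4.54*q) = 4.54*q^5 - 0.2318*q^4 + 9.619*q^3 - 6.5422*q^2 + 1.622*q - 5.2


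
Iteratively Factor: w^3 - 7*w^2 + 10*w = (w - 5)*(w^2 - 2*w) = (w - 5)*(w - 2)*(w)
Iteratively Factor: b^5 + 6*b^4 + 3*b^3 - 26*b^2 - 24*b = (b + 3)*(b^4 + 3*b^3 - 6*b^2 - 8*b) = (b + 3)*(b + 4)*(b^3 - b^2 - 2*b) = (b - 2)*(b + 3)*(b + 4)*(b^2 + b) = b*(b - 2)*(b + 3)*(b + 4)*(b + 1)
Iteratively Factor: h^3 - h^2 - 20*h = (h + 4)*(h^2 - 5*h) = (h - 5)*(h + 4)*(h)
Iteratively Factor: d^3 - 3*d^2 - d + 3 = (d - 1)*(d^2 - 2*d - 3) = (d - 3)*(d - 1)*(d + 1)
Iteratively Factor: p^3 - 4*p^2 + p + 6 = (p - 3)*(p^2 - p - 2) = (p - 3)*(p - 2)*(p + 1)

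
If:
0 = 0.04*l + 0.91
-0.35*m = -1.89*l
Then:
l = -22.75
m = -122.85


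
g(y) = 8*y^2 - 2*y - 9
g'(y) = 16*y - 2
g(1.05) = -2.28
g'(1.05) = 14.80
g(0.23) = -9.04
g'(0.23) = 1.68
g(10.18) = 799.70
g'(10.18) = 160.88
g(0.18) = -9.10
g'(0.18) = 0.88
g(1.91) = 16.36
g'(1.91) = 28.56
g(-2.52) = 46.84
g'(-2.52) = -42.32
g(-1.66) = 16.36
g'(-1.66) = -28.56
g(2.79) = 47.69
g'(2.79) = 42.64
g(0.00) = -9.00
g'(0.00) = -2.00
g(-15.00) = 1821.00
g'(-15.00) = -242.00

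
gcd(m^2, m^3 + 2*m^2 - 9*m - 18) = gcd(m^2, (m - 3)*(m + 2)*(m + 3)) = 1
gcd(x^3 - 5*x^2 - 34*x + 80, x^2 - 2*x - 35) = x + 5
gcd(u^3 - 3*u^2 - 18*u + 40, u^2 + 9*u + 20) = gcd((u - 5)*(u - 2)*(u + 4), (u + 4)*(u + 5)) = u + 4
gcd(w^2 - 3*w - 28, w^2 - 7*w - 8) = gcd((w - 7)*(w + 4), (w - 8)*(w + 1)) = 1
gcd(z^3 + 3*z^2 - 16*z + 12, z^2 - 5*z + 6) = z - 2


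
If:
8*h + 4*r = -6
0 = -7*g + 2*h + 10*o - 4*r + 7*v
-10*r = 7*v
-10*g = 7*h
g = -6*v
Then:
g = 630/1151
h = -900/1151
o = 7239/11510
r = 147/2302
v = -105/1151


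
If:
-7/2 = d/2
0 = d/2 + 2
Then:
No Solution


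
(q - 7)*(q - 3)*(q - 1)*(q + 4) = q^4 - 7*q^3 - 13*q^2 + 103*q - 84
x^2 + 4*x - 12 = (x - 2)*(x + 6)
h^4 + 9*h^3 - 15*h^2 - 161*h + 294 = (h - 3)*(h - 2)*(h + 7)^2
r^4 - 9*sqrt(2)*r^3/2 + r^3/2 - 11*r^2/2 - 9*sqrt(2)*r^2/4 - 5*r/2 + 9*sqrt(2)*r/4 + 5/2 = (r - 1/2)*(r + 1)*(r - 5*sqrt(2))*(r + sqrt(2)/2)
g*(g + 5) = g^2 + 5*g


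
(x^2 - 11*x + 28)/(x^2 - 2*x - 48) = (-x^2 + 11*x - 28)/(-x^2 + 2*x + 48)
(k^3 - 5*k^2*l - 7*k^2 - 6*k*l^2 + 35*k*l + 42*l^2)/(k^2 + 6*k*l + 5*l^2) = (k^2 - 6*k*l - 7*k + 42*l)/(k + 5*l)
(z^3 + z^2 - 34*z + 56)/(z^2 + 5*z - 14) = z - 4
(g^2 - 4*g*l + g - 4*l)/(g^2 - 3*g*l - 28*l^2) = (-g^2 + 4*g*l - g + 4*l)/(-g^2 + 3*g*l + 28*l^2)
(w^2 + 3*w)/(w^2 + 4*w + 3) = w/(w + 1)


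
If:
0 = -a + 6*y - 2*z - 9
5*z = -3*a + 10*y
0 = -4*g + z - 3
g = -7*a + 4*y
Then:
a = 55/24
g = 25/24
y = 205/48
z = 43/6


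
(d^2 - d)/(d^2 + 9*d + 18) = d*(d - 1)/(d^2 + 9*d + 18)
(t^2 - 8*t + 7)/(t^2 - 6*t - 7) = (t - 1)/(t + 1)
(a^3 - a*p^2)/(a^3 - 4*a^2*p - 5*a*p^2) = (-a + p)/(-a + 5*p)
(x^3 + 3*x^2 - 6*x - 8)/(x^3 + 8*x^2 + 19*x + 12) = (x - 2)/(x + 3)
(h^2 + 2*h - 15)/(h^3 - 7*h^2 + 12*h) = (h + 5)/(h*(h - 4))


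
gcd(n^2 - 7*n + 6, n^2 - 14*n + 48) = n - 6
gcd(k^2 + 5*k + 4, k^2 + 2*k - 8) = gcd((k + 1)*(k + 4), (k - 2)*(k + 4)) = k + 4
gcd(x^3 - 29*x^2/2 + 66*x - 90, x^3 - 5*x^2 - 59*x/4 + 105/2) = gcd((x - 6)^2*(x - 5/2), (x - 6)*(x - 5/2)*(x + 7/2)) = x^2 - 17*x/2 + 15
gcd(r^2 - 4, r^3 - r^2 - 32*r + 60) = r - 2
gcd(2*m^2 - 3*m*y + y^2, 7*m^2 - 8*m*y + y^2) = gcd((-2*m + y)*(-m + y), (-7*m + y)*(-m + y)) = -m + y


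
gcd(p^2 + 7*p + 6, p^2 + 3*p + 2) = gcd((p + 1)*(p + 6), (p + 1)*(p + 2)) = p + 1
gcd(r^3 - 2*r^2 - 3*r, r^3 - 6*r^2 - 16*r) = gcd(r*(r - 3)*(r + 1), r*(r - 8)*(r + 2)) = r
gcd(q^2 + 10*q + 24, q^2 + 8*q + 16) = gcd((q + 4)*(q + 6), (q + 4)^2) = q + 4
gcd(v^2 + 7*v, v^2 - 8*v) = v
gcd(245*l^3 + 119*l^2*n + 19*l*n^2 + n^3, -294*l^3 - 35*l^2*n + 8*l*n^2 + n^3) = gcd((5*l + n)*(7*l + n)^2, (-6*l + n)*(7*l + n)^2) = 49*l^2 + 14*l*n + n^2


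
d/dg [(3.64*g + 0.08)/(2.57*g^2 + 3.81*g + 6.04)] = (-9.3548*g^2 - 0.411200000000001*g + 21.6808)/(6.6049*g^4 + 19.5834*g^3 + 45.5617*g^2 + 46.0248*g + 36.4816)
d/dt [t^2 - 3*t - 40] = 2*t - 3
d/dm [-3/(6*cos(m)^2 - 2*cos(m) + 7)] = 6*(1 - 6*cos(m))*sin(m)/(6*cos(m)^2 - 2*cos(m) + 7)^2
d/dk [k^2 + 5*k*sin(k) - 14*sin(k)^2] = 5*k*cos(k) + 2*k + 5*sin(k) - 14*sin(2*k)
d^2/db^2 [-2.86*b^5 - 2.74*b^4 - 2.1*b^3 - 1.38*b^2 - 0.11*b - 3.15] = -57.2*b^3 - 32.88*b^2 - 12.6*b - 2.76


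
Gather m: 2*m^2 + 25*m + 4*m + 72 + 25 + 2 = 2*m^2 + 29*m + 99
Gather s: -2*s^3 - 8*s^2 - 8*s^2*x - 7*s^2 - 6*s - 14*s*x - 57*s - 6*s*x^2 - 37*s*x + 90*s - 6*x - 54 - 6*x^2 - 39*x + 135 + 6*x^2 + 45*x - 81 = -2*s^3 + s^2*(-8*x - 15) + s*(-6*x^2 - 51*x + 27)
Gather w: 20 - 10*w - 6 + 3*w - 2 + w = 12 - 6*w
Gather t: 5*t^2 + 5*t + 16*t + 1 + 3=5*t^2 + 21*t + 4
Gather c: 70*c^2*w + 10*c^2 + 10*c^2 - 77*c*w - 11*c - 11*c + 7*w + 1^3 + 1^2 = c^2*(70*w + 20) + c*(-77*w - 22) + 7*w + 2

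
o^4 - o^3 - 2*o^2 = o^2*(o - 2)*(o + 1)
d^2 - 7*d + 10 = (d - 5)*(d - 2)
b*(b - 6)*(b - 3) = b^3 - 9*b^2 + 18*b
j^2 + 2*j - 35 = (j - 5)*(j + 7)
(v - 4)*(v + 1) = v^2 - 3*v - 4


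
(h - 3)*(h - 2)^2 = h^3 - 7*h^2 + 16*h - 12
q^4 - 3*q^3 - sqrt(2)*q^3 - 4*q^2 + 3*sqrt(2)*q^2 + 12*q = q*(q - 3)*(q - 2*sqrt(2))*(q + sqrt(2))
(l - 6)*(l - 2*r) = l^2 - 2*l*r - 6*l + 12*r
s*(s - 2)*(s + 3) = s^3 + s^2 - 6*s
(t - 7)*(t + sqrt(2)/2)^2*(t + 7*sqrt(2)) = t^4 - 7*t^3 + 8*sqrt(2)*t^3 - 56*sqrt(2)*t^2 + 29*t^2/2 - 203*t/2 + 7*sqrt(2)*t/2 - 49*sqrt(2)/2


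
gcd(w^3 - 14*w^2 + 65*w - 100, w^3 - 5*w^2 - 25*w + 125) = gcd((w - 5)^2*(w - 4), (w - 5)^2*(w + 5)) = w^2 - 10*w + 25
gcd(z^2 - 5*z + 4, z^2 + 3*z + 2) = 1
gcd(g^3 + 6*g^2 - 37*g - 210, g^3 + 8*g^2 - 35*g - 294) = g^2 + g - 42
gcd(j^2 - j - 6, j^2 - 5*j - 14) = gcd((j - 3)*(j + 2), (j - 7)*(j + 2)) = j + 2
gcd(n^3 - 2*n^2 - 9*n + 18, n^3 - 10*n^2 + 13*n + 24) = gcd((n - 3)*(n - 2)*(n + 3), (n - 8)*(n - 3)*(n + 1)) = n - 3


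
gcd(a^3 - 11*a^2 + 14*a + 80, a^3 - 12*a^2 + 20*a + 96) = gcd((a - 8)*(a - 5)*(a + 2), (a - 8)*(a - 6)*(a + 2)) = a^2 - 6*a - 16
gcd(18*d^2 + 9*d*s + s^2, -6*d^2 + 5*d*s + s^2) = 6*d + s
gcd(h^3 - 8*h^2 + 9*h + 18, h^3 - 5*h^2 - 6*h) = h^2 - 5*h - 6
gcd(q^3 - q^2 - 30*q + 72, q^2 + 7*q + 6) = q + 6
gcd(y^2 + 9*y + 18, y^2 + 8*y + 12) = y + 6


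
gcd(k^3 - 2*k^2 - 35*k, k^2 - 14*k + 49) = k - 7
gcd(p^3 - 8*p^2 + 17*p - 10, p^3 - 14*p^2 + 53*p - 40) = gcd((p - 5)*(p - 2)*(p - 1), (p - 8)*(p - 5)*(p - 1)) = p^2 - 6*p + 5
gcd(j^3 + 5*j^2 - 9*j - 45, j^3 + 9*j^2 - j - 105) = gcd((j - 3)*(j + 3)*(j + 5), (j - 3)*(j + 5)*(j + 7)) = j^2 + 2*j - 15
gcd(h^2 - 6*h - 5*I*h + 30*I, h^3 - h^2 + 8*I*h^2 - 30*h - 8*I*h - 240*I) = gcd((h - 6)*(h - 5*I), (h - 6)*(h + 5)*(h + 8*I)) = h - 6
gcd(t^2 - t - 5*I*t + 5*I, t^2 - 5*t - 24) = 1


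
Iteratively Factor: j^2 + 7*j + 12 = (j + 3)*(j + 4)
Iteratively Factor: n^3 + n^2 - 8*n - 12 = (n + 2)*(n^2 - n - 6) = (n - 3)*(n + 2)*(n + 2)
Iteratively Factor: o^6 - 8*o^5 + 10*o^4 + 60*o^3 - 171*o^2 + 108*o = (o - 4)*(o^5 - 4*o^4 - 6*o^3 + 36*o^2 - 27*o) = o*(o - 4)*(o^4 - 4*o^3 - 6*o^2 + 36*o - 27) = o*(o - 4)*(o + 3)*(o^3 - 7*o^2 + 15*o - 9) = o*(o - 4)*(o - 3)*(o + 3)*(o^2 - 4*o + 3) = o*(o - 4)*(o - 3)*(o - 1)*(o + 3)*(o - 3)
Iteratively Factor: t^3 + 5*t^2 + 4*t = (t + 1)*(t^2 + 4*t) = t*(t + 1)*(t + 4)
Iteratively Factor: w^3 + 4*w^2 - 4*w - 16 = (w + 2)*(w^2 + 2*w - 8) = (w - 2)*(w + 2)*(w + 4)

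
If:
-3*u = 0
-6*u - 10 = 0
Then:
No Solution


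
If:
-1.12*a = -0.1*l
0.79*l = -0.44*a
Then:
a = 0.00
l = 0.00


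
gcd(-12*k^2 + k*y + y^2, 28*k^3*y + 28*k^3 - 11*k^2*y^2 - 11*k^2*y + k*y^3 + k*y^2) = 1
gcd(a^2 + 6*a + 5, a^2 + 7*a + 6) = a + 1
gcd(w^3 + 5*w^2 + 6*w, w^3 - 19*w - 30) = w^2 + 5*w + 6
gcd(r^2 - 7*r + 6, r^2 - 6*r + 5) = r - 1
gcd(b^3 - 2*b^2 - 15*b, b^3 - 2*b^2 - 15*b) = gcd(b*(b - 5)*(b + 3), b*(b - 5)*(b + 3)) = b^3 - 2*b^2 - 15*b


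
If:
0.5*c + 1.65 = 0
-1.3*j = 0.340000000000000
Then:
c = -3.30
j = -0.26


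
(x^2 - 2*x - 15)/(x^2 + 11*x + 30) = (x^2 - 2*x - 15)/(x^2 + 11*x + 30)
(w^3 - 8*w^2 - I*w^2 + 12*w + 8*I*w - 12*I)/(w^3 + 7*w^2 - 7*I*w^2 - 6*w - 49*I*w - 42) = (w^2 - 8*w + 12)/(w^2 + w*(7 - 6*I) - 42*I)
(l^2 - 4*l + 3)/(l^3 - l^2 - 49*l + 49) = (l - 3)/(l^2 - 49)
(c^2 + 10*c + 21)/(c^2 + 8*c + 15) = (c + 7)/(c + 5)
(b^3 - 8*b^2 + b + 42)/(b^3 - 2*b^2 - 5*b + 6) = (b - 7)/(b - 1)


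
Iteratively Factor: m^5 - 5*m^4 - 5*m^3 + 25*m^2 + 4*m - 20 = (m + 2)*(m^4 - 7*m^3 + 9*m^2 + 7*m - 10) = (m - 1)*(m + 2)*(m^3 - 6*m^2 + 3*m + 10) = (m - 1)*(m + 1)*(m + 2)*(m^2 - 7*m + 10) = (m - 2)*(m - 1)*(m + 1)*(m + 2)*(m - 5)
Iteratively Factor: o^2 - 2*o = (o)*(o - 2)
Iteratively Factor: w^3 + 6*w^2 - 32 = (w - 2)*(w^2 + 8*w + 16) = (w - 2)*(w + 4)*(w + 4)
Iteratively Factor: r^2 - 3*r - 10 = (r - 5)*(r + 2)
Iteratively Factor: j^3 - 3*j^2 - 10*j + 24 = (j - 2)*(j^2 - j - 12) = (j - 4)*(j - 2)*(j + 3)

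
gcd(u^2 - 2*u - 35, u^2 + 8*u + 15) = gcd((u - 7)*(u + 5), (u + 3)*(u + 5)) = u + 5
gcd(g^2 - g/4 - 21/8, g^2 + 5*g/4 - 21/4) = g - 7/4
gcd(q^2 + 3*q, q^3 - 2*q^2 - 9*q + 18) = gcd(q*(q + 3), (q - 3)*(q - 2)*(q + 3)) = q + 3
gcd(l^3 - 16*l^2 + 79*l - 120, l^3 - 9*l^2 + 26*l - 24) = l - 3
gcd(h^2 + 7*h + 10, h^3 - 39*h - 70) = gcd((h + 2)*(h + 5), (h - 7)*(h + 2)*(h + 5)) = h^2 + 7*h + 10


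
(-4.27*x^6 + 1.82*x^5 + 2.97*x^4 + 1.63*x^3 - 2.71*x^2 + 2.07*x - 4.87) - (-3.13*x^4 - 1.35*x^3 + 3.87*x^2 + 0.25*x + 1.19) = -4.27*x^6 + 1.82*x^5 + 6.1*x^4 + 2.98*x^3 - 6.58*x^2 + 1.82*x - 6.06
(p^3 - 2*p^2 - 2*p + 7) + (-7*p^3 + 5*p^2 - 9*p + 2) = -6*p^3 + 3*p^2 - 11*p + 9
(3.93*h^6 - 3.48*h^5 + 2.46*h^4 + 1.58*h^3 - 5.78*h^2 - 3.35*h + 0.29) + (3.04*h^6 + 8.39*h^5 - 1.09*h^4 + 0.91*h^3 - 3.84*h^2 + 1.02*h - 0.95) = 6.97*h^6 + 4.91*h^5 + 1.37*h^4 + 2.49*h^3 - 9.62*h^2 - 2.33*h - 0.66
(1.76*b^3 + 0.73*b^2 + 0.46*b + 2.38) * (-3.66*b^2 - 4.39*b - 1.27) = -6.4416*b^5 - 10.3982*b^4 - 7.1235*b^3 - 11.6573*b^2 - 11.0324*b - 3.0226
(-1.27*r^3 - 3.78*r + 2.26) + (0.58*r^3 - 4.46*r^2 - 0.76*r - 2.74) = -0.69*r^3 - 4.46*r^2 - 4.54*r - 0.48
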